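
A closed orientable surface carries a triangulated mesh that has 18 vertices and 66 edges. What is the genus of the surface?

3

Every face is a triangle and each edge borders two faces, so 3F = 2·66, giving F = 44.
χ = V − E + F = 18 − 66 + 44 = -4.
For a closed orientable surface χ = 2 − 2g, so g = (2 − (-4))/2 = 3.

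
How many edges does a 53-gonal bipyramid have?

A bipyramid over an n-gon has 2n triangular faces and n + 2 vertices: V = 53 + 2 = 55, E = 3·53 = 159, F = 2·53 = 106.
Check: V − E + F = 55 − 159 + 106 = 2.

159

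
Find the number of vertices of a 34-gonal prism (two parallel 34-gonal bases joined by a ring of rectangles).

A prism on an n-gon has two n-gon bases and n rectangular sides: V = 2·34 = 68, E = 3·34 = 102, F = 34 + 2 = 36.

68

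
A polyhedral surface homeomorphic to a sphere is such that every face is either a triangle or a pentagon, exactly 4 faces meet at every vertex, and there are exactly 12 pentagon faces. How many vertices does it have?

30

Let x be the number of triangles; then F = 12 + x.
Edge–face incidences: 2E = 5·12 + 3·x = 60 + 3x.
Every vertex has degree 4, so 4V = 2E.
Euler: V − E + F = 2 ⇒ (2E)/4 − E + (12 + x) = 2.
Multiply by 8: 2·(2E) − 4·(2E) + 8·(12 + x) = 16, i.e. 96 + 8x − 2·(60 + 3x) = 16.
Collecting terms: 2x − 24 = 16, so 2x = 40, so x = 20.
Then 2E = 60 + 3·20 = 120, so E = 60, V = 2E/4 = 30, F = 12 + 20 = 32.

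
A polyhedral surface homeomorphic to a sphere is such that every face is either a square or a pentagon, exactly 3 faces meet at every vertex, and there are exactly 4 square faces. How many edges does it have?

Let x be the number of pentagons; then F = 4 + x.
Edge–face incidences: 2E = 4·4 + 5·x = 16 + 5x.
Every vertex has degree 3, so 3V = 2E.
Euler: V − E + F = 2 ⇒ (2E)/3 − E + (4 + x) = 2.
Multiply by 6: 2·(2E) − 3·(2E) + 6·(4 + x) = 12, i.e. 24 + 6x − (16 + 5x) = 12.
Collecting terms: x + 8 = 12, so x = 4.
Then 2E = 16 + 5·4 = 36, so E = 18, V = 2E/3 = 12, F = 4 + 4 = 8.

18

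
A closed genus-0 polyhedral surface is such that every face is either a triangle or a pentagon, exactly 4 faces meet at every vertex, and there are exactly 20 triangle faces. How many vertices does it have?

30

Let x be the number of pentagons; then F = 20 + x.
Edge–face incidences: 2E = 3·20 + 5·x = 60 + 5x.
Every vertex has degree 4, so 4V = 2E.
Euler: V − E + F = 2 ⇒ (2E)/4 − E + (20 + x) = 2.
Multiply by 8: 2·(2E) − 4·(2E) + 8·(20 + x) = 16, i.e. 160 + 8x − 2·(60 + 5x) = 16.
Collecting terms: −2x + 40 = 16, so −2x = −24, so x = 12.
Then 2E = 60 + 5·12 = 120, so E = 60, V = 2E/4 = 30, F = 20 + 12 = 32.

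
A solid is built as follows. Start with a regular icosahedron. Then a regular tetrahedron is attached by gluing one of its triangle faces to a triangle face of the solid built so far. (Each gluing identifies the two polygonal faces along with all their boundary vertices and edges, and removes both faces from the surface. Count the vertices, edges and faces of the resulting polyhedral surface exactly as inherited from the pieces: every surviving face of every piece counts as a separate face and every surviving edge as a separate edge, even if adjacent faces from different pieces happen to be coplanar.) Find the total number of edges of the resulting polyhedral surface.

33

A regular icosahedron: V=12, E=30, F=20.
Attach a regular tetrahedron (V=4, E=6, F=4) along a 3-gon: merge 3 vertices and 3 edges, delete both glued faces → V=13, E=33, F=22.
Check: V − E + F = 13 − 33 + 22 = 2.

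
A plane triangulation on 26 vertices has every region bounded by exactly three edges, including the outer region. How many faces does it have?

48

In a plane triangulation 3F = 2E and V − E + F = 2, so F = 2V − 4 = 2·26 − 4 = 48.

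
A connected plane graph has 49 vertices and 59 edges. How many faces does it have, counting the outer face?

Euler's formula for a connected plane graph: V − E + F = 2, so F = 2 − 49 + 59 = 12.

12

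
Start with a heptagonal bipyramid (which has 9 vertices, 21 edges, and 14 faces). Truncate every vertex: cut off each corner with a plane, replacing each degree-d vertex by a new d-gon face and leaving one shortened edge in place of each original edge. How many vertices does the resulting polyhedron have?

42

Truncation replaces each original edge-end by a new vertex, so V′ = 2E = 42.
Each original edge survives, and each old vertex of degree d contributes d new edges; summing degrees gives Σd = 2E, so E′ = E + 2E = 3E = 63.
Each original face survives and each original vertex becomes one new face: F′ = F + V = 23.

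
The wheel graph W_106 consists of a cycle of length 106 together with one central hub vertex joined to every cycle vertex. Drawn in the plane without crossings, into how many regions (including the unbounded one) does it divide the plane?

107

W_106 has V = 106 + 1 = 107 vertices and E = 2·106 = 212 edges.
By Euler's formula F = 2 − V + E = 2 − 107 + 212 = 107.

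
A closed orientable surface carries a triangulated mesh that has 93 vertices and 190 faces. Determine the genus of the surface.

Every face is a triangle, so 2E = 3·190 = 570, giving E = 285.
χ = V − E + F = 93 − 285 + 190 = -2.
For a closed orientable surface χ = 2 − 2g, so g = (2 − (-2))/2 = 2.

2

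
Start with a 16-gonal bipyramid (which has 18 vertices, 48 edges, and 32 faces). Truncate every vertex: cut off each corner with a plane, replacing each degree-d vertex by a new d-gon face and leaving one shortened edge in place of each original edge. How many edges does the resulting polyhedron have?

144

Truncation replaces each original edge-end by a new vertex, so V′ = 2E = 96.
Each original edge survives, and each old vertex of degree d contributes d new edges; summing degrees gives Σd = 2E, so E′ = E + 2E = 3E = 144.
Each original face survives and each original vertex becomes one new face: F′ = F + V = 50.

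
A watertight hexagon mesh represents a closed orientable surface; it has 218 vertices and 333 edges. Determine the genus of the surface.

3

Every face is a hexagon and each edge borders two faces, so 6F = 2·333, giving F = 111.
χ = V − E + F = 218 − 333 + 111 = -4.
For a closed orientable surface χ = 2 − 2g, so g = (2 − (-4))/2 = 3.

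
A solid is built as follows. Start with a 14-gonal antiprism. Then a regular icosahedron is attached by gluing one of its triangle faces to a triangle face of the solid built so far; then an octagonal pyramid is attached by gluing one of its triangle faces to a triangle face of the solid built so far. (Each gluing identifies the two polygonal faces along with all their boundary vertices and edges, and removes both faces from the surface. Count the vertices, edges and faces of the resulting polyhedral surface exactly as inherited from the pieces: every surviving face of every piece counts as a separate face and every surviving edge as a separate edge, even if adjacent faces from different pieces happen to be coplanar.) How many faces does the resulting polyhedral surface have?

55

A 14-gonal antiprism: V=28, E=56, F=30.
Attach a regular icosahedron (V=12, E=30, F=20) along a 3-gon: merge 3 vertices and 3 edges, delete both glued faces → V=37, E=83, F=48.
Attach an octagonal pyramid (V=9, E=16, F=9) along a 3-gon: merge 3 vertices and 3 edges, delete both glued faces → V=43, E=96, F=55.
Check: V − E + F = 43 − 96 + 55 = 2.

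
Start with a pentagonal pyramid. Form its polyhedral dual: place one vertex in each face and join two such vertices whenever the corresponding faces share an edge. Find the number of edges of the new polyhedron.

The base solid has V = 6, E = 10, F = 6.
The dual swaps V and F and preserves E: V′ = F = 6, E′ = E = 10, F′ = V = 6.

10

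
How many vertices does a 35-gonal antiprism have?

70

An antiprism on an n-gon has two n-gon caps and 2n triangles: V = 2·35 = 70, E = 4·35 = 140, F = 2·35 + 2 = 72.
Check: V − E + F = 70 − 140 + 72 = 2.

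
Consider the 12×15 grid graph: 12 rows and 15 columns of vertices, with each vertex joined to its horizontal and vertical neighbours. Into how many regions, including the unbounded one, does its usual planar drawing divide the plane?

155

The grid has V = 12·15 = 180 vertices and E = 12·14 + 15·11 = 333 edges.
F = 2 − V + E = 2 − 180 + 333 = 155.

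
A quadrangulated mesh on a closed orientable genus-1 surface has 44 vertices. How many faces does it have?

44

χ = 2 − 2·1 = 0, and every face is a square so 4F = 2E.
V − E + F = 0 with E = 4F/2 gives 44 − (4/2 − 1)·F = 0, so F = 44 and E = 88.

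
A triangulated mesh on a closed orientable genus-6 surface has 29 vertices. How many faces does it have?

78

χ = 2 − 2·6 = -10, and every face is a triangle so 3F = 2E.
V − E + F = -10 with E = 3F/2 gives 29 − (3/2 − 1)·F = -10, so F = 78 and E = 117.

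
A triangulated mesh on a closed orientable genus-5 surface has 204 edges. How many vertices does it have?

χ = 2 − 2·5 = -8, and every face is a triangle so 3F = 2E.
F = 2E/3 = 136. Then V = -8 + E − F = -8 + 204 − 136 = 60.

60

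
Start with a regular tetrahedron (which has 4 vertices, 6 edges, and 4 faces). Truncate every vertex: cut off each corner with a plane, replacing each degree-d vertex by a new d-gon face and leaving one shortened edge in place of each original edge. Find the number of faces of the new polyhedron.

8

Truncation replaces each original edge-end by a new vertex, so V′ = 2E = 12.
Each original edge survives, and each old vertex of degree d contributes d new edges; summing degrees gives Σd = 2E, so E′ = E + 2E = 3E = 18.
Each original face survives and each original vertex becomes one new face: F′ = F + V = 8.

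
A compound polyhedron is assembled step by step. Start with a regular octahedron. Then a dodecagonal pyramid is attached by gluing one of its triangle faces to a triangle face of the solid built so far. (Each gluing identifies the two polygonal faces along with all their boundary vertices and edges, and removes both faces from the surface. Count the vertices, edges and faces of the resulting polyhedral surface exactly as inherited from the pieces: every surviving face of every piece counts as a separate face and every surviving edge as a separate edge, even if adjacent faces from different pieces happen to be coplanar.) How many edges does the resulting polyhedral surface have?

33

A regular octahedron: V=6, E=12, F=8.
Attach a dodecagonal pyramid (V=13, E=24, F=13) along a 3-gon: merge 3 vertices and 3 edges, delete both glued faces → V=16, E=33, F=19.
Check: V − E + F = 16 − 33 + 19 = 2.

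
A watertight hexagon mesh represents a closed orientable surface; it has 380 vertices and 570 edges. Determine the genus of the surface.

1

Every face is a hexagon and each edge borders two faces, so 6F = 2·570, giving F = 190.
χ = V − E + F = 380 − 570 + 190 = 0.
For a closed orientable surface χ = 2 − 2g, so g = (2 − (0))/2 = 1.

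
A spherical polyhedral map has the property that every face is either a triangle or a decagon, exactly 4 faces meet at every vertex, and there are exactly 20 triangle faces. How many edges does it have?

Let x be the number of decagons; then F = 20 + x.
Edge–face incidences: 2E = 3·20 + 10·x = 60 + 10x.
Every vertex has degree 4, so 4V = 2E.
Euler: V − E + F = 2 ⇒ (2E)/4 − E + (20 + x) = 2.
Multiply by 8: 2·(2E) − 4·(2E) + 8·(20 + x) = 16, i.e. 160 + 8x − 2·(60 + 10x) = 16.
Collecting terms: −12x + 40 = 16, so −12x = −24, so x = 2.
Then 2E = 60 + 10·2 = 80, so E = 40, V = 2E/4 = 20, F = 20 + 2 = 22.

40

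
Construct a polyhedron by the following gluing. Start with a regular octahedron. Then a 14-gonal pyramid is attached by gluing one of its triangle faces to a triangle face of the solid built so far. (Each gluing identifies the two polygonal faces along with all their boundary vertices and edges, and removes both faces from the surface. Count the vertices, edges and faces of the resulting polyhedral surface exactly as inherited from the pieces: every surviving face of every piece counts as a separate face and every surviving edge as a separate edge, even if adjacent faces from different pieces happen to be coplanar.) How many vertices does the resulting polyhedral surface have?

18

A regular octahedron: V=6, E=12, F=8.
Attach a 14-gonal pyramid (V=15, E=28, F=15) along a 3-gon: merge 3 vertices and 3 edges, delete both glued faces → V=18, E=37, F=21.
Check: V − E + F = 18 − 37 + 21 = 2.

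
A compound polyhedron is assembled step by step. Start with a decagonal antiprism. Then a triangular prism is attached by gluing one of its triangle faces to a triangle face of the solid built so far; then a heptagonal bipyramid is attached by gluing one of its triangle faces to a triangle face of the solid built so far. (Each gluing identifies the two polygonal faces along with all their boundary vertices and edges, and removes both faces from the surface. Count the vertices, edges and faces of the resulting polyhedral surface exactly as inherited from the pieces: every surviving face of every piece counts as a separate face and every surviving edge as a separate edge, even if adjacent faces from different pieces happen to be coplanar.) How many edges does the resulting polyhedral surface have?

64

A decagonal antiprism: V=20, E=40, F=22.
Attach a triangular prism (V=6, E=9, F=5) along a 3-gon: merge 3 vertices and 3 edges, delete both glued faces → V=23, E=46, F=25.
Attach a heptagonal bipyramid (V=9, E=21, F=14) along a 3-gon: merge 3 vertices and 3 edges, delete both glued faces → V=29, E=64, F=37.
Check: V − E + F = 29 − 64 + 37 = 2.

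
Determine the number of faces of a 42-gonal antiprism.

An antiprism on an n-gon has two n-gon caps and 2n triangles: V = 2·42 = 84, E = 4·42 = 168, F = 2·42 + 2 = 86.

86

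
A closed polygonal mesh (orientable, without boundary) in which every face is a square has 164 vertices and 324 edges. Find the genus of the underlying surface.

Every face is a square and each edge borders two faces, so 4F = 2·324, giving F = 162.
χ = V − E + F = 164 − 324 + 162 = 2.
For a closed orientable surface χ = 2 − 2g, so g = (2 − (2))/2 = 0.

0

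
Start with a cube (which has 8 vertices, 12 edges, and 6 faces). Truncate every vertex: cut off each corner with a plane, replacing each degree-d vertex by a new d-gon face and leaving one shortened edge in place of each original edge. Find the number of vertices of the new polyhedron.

24

Truncation replaces each original edge-end by a new vertex, so V′ = 2E = 24.
Each original edge survives, and each old vertex of degree d contributes d new edges; summing degrees gives Σd = 2E, so E′ = E + 2E = 3E = 36.
Each original face survives and each original vertex becomes one new face: F′ = F + V = 14.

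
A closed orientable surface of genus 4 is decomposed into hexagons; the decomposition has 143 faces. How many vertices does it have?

280

χ = 2 − 2·4 = -6, and every face is a hexagon so 6F = 2E.
E = 6·143/2 = 429. Then V = -6 + E − F = -6 + 429 − 143 = 280.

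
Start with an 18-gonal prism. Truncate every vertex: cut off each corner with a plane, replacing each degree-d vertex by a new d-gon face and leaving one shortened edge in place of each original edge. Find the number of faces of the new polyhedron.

56

The base solid has V = 36, E = 54, F = 20.
Truncation replaces each original edge-end by a new vertex, so V′ = 2E = 108.
Each original edge survives, and each old vertex of degree d contributes d new edges; summing degrees gives Σd = 2E, so E′ = E + 2E = 3E = 162.
Each original face survives and each original vertex becomes one new face: F′ = F + V = 56.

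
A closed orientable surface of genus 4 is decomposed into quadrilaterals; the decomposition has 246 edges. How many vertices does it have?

117

χ = 2 − 2·4 = -6, and every face is a square so 4F = 2E.
F = 2E/4 = 123. Then V = -6 + E − F = -6 + 246 − 123 = 117.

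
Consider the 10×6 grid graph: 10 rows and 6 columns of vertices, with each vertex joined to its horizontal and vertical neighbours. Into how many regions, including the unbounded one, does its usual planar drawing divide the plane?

46

The grid has V = 10·6 = 60 vertices and E = 10·5 + 6·9 = 104 edges.
F = 2 − V + E = 2 − 60 + 104 = 46.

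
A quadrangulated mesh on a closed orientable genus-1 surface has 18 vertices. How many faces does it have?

18

χ = 2 − 2·1 = 0, and every face is a square so 4F = 2E.
V − E + F = 0 with E = 4F/2 gives 18 − (4/2 − 1)·F = 0, so F = 18 and E = 36.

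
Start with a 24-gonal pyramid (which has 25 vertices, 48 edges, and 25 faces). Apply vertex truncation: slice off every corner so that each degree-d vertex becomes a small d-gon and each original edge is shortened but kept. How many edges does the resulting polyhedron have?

Truncation replaces each original edge-end by a new vertex, so V′ = 2E = 96.
Each original edge survives, and each old vertex of degree d contributes d new edges; summing degrees gives Σd = 2E, so E′ = E + 2E = 3E = 144.
Each original face survives and each original vertex becomes one new face: F′ = F + V = 50.

144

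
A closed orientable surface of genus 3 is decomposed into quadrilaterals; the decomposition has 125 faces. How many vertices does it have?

χ = 2 − 2·3 = -4, and every face is a square so 4F = 2E.
E = 4·125/2 = 250. Then V = -4 + E − F = -4 + 250 − 125 = 121.

121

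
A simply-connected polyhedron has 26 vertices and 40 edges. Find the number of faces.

16

Here V − E + F = 2.
F = 2 − V + E = 2 − 26 + 40 = 16.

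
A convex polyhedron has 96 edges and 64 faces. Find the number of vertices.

Here V − E + F = 2.
V = 2 + E − F = 2 + 96 − 64 = 34.

34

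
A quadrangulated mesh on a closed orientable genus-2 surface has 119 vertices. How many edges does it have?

χ = 2 − 2·2 = -2, and every face is a square so 4F = 2E.
V − E + F = -2 with E = 4F/2 gives 119 − (4/2 − 1)·F = -2, so F = 121 and E = 242.

242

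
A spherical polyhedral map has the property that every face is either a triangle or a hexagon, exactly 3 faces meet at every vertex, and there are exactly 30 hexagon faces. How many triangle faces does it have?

4

Let x be the number of triangles; then F = 30 + x.
Edge–face incidences: 2E = 6·30 + 3·x = 180 + 3x.
Every vertex has degree 3, so 3V = 2E.
Euler: V − E + F = 2 ⇒ (2E)/3 − E + (30 + x) = 2.
Multiply by 6: 2·(2E) − 3·(2E) + 6·(30 + x) = 12, i.e. 180 + 6x − (180 + 3x) = 12.
Collecting terms: 3x = 12, so x = 4.
Then 2E = 180 + 3·4 = 192, so E = 96, V = 2E/3 = 64, F = 30 + 4 = 34.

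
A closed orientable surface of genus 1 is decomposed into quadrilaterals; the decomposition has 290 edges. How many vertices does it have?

145

χ = 2 − 2·1 = 0, and every face is a square so 4F = 2E.
F = 2E/4 = 145. Then V = 0 + E − F = 0 + 290 − 145 = 145.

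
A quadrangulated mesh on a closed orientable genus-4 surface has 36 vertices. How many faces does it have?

χ = 2 − 2·4 = -6, and every face is a square so 4F = 2E.
V − E + F = -6 with E = 4F/2 gives 36 − (4/2 − 1)·F = -6, so F = 42 and E = 84.

42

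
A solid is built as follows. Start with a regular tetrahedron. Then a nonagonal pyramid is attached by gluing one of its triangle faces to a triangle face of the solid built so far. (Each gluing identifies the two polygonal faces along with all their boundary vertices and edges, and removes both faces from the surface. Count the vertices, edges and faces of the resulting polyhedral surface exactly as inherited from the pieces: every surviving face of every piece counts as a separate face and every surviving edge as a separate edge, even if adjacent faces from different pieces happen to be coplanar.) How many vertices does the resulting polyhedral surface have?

11

A regular tetrahedron: V=4, E=6, F=4.
Attach a nonagonal pyramid (V=10, E=18, F=10) along a 3-gon: merge 3 vertices and 3 edges, delete both glued faces → V=11, E=21, F=12.
Check: V − E + F = 11 − 21 + 12 = 2.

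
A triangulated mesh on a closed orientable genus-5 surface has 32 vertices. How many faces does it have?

80

χ = 2 − 2·5 = -8, and every face is a triangle so 3F = 2E.
V − E + F = -8 with E = 3F/2 gives 32 − (3/2 − 1)·F = -8, so F = 80 and E = 120.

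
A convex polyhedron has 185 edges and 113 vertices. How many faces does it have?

74

Here V − E + F = 2.
F = 2 − V + E = 2 − 113 + 185 = 74.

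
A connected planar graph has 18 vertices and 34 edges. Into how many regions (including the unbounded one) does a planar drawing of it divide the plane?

18

Euler's formula for a connected plane graph: V − E + F = 2, so F = 2 − 18 + 34 = 18.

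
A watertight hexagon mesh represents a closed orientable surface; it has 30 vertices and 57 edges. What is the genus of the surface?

5

Every face is a hexagon and each edge borders two faces, so 6F = 2·57, giving F = 19.
χ = V − E + F = 30 − 57 + 19 = -8.
For a closed orientable surface χ = 2 − 2g, so g = (2 − (-8))/2 = 5.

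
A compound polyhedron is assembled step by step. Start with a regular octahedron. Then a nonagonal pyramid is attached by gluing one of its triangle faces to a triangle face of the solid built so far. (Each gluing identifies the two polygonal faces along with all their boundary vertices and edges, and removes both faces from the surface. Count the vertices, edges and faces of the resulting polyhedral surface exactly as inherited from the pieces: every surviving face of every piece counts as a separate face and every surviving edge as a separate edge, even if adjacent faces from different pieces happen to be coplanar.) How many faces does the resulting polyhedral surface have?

16

A regular octahedron: V=6, E=12, F=8.
Attach a nonagonal pyramid (V=10, E=18, F=10) along a 3-gon: merge 3 vertices and 3 edges, delete both glued faces → V=13, E=27, F=16.
Check: V − E + F = 13 − 27 + 16 = 2.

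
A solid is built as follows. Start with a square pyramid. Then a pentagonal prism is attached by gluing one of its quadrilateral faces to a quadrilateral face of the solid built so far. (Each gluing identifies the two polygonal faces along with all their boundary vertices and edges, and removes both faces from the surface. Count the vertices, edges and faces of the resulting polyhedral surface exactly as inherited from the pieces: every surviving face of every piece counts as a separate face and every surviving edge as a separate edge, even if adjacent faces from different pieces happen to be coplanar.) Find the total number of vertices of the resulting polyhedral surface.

11

A square pyramid: V=5, E=8, F=5.
Attach a pentagonal prism (V=10, E=15, F=7) along a 4-gon: merge 4 vertices and 4 edges, delete both glued faces → V=11, E=19, F=10.
Check: V − E + F = 11 − 19 + 10 = 2.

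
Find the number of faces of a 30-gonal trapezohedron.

The n-trapezohedron (dual of the n-antiprism) has V = 2·30 + 2 = 62, E = 4·30 = 120, F = 2·30 = 60.

60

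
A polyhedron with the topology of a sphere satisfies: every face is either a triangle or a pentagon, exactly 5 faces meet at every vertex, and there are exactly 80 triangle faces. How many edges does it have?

150

Let x be the number of pentagons; then F = 80 + x.
Edge–face incidences: 2E = 3·80 + 5·x = 240 + 5x.
Every vertex has degree 5, so 5V = 2E.
Euler: V − E + F = 2 ⇒ (2E)/5 − E + (80 + x) = 2.
Multiply by 10: 2·(2E) − 5·(2E) + 10·(80 + x) = 20, i.e. 800 + 10x − 3·(240 + 5x) = 20.
Collecting terms: −5x + 80 = 20, so −5x = −60, so x = 12.
Then 2E = 240 + 5·12 = 300, so E = 150, V = 2E/5 = 60, F = 80 + 12 = 92.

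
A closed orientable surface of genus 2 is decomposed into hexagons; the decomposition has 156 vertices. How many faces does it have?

79

χ = 2 − 2·2 = -2, and every face is a hexagon so 6F = 2E.
V − E + F = -2 with E = 6F/2 gives 156 − (6/2 − 1)·F = -2, so F = 79 and E = 237.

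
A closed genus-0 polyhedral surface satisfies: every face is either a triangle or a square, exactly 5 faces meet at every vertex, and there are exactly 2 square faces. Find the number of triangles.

24

Let x be the number of triangles; then F = 2 + x.
Edge–face incidences: 2E = 4·2 + 3·x = 8 + 3x.
Every vertex has degree 5, so 5V = 2E.
Euler: V − E + F = 2 ⇒ (2E)/5 − E + (2 + x) = 2.
Multiply by 10: 2·(2E) − 5·(2E) + 10·(2 + x) = 20, i.e. 20 + 10x − 3·(8 + 3x) = 20.
Collecting terms: x − 4 = 20, so x = 24.
Then 2E = 8 + 3·24 = 80, so E = 40, V = 2E/5 = 16, F = 2 + 24 = 26.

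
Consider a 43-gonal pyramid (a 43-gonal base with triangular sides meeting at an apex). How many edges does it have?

A pyramid on an n-gon base has one n-gon and n triangles: V = 43 + 1 = 44, E = 2·43 = 86, F = 43 + 1 = 44.

86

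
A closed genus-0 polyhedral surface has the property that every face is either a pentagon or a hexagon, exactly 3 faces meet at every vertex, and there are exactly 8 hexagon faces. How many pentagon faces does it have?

12

Let x be the number of pentagons; then F = 8 + x.
Edge–face incidences: 2E = 6·8 + 5·x = 48 + 5x.
Every vertex has degree 3, so 3V = 2E.
Euler: V − E + F = 2 ⇒ (2E)/3 − E + (8 + x) = 2.
Multiply by 6: 2·(2E) − 3·(2E) + 6·(8 + x) = 12, i.e. 48 + 6x − (48 + 5x) = 12.
Collecting terms: x = 12.
Then 2E = 48 + 5·12 = 108, so E = 54, V = 2E/3 = 36, F = 8 + 12 = 20.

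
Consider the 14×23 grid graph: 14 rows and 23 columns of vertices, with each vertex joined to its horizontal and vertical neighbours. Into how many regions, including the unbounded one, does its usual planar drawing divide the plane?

The grid has V = 14·23 = 322 vertices and E = 14·22 + 23·13 = 607 edges.
F = 2 − V + E = 2 − 322 + 607 = 287.

287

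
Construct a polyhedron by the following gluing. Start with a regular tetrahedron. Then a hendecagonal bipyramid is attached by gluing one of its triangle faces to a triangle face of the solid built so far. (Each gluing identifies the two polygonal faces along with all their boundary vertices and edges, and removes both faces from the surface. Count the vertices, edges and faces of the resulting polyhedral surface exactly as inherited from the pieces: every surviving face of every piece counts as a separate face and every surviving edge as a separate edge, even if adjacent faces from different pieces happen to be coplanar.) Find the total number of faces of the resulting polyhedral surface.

A regular tetrahedron: V=4, E=6, F=4.
Attach a hendecagonal bipyramid (V=13, E=33, F=22) along a 3-gon: merge 3 vertices and 3 edges, delete both glued faces → V=14, E=36, F=24.
Check: V − E + F = 14 − 36 + 24 = 2.

24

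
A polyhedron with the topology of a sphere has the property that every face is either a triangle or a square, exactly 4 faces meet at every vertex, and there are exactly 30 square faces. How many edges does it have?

72

Let x be the number of triangles; then F = 30 + x.
Edge–face incidences: 2E = 4·30 + 3·x = 120 + 3x.
Every vertex has degree 4, so 4V = 2E.
Euler: V − E + F = 2 ⇒ (2E)/4 − E + (30 + x) = 2.
Multiply by 8: 2·(2E) − 4·(2E) + 8·(30 + x) = 16, i.e. 240 + 8x − 2·(120 + 3x) = 16.
Collecting terms: 2x = 16, so x = 8.
Then 2E = 120 + 3·8 = 144, so E = 72, V = 2E/4 = 36, F = 30 + 8 = 38.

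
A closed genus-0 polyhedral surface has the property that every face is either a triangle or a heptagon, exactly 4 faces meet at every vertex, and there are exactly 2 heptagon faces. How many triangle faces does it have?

Let x be the number of triangles; then F = 2 + x.
Edge–face incidences: 2E = 7·2 + 3·x = 14 + 3x.
Every vertex has degree 4, so 4V = 2E.
Euler: V − E + F = 2 ⇒ (2E)/4 − E + (2 + x) = 2.
Multiply by 8: 2·(2E) − 4·(2E) + 8·(2 + x) = 16, i.e. 16 + 8x − 2·(14 + 3x) = 16.
Collecting terms: 2x − 12 = 16, so 2x = 28, so x = 14.
Then 2E = 14 + 3·14 = 56, so E = 28, V = 2E/4 = 14, F = 2 + 14 = 16.

14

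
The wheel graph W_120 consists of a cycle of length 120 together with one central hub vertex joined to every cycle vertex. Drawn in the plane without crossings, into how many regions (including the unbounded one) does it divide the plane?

121

W_120 has V = 120 + 1 = 121 vertices and E = 2·120 = 240 edges.
By Euler's formula F = 2 − V + E = 2 − 121 + 240 = 121.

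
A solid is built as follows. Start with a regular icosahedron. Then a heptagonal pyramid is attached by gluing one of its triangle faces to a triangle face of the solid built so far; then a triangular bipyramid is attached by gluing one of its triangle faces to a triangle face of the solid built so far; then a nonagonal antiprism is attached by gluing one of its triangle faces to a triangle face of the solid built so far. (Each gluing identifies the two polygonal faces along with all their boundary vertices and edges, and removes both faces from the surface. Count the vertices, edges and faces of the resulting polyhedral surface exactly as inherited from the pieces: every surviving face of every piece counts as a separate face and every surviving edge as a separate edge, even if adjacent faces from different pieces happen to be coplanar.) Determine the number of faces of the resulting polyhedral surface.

A regular icosahedron: V=12, E=30, F=20.
Attach a heptagonal pyramid (V=8, E=14, F=8) along a 3-gon: merge 3 vertices and 3 edges, delete both glued faces → V=17, E=41, F=26.
Attach a triangular bipyramid (V=5, E=9, F=6) along a 3-gon: merge 3 vertices and 3 edges, delete both glued faces → V=19, E=47, F=30.
Attach a nonagonal antiprism (V=18, E=36, F=20) along a 3-gon: merge 3 vertices and 3 edges, delete both glued faces → V=34, E=80, F=48.
Check: V − E + F = 34 − 80 + 48 = 2.

48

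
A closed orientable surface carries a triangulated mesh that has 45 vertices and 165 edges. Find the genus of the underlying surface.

Every face is a triangle and each edge borders two faces, so 3F = 2·165, giving F = 110.
χ = V − E + F = 45 − 165 + 110 = -10.
For a closed orientable surface χ = 2 − 2g, so g = (2 − (-10))/2 = 6.

6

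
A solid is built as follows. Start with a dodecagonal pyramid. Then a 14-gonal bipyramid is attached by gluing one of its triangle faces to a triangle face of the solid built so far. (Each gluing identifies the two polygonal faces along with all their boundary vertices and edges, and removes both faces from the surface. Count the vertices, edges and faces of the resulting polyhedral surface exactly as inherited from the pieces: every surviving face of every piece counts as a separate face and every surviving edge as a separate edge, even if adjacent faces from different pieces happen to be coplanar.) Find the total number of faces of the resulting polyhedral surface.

39

A dodecagonal pyramid: V=13, E=24, F=13.
Attach a 14-gonal bipyramid (V=16, E=42, F=28) along a 3-gon: merge 3 vertices and 3 edges, delete both glued faces → V=26, E=63, F=39.
Check: V − E + F = 26 − 63 + 39 = 2.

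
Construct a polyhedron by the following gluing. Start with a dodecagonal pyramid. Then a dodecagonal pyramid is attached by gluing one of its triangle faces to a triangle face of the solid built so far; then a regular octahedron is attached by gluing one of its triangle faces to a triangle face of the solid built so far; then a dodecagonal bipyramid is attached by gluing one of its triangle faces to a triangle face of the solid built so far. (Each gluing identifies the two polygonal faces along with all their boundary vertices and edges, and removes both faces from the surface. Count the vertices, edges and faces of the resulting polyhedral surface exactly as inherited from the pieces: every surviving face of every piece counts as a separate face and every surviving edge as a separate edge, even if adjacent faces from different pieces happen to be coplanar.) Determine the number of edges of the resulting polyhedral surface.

87

A dodecagonal pyramid: V=13, E=24, F=13.
Attach a dodecagonal pyramid (V=13, E=24, F=13) along a 3-gon: merge 3 vertices and 3 edges, delete both glued faces → V=23, E=45, F=24.
Attach a regular octahedron (V=6, E=12, F=8) along a 3-gon: merge 3 vertices and 3 edges, delete both glued faces → V=26, E=54, F=30.
Attach a dodecagonal bipyramid (V=14, E=36, F=24) along a 3-gon: merge 3 vertices and 3 edges, delete both glued faces → V=37, E=87, F=52.
Check: V − E + F = 37 − 87 + 52 = 2.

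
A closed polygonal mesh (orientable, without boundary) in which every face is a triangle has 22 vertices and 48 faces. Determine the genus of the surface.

2

Every face is a triangle, so 2E = 3·48 = 144, giving E = 72.
χ = V − E + F = 22 − 72 + 48 = -2.
For a closed orientable surface χ = 2 − 2g, so g = (2 − (-2))/2 = 2.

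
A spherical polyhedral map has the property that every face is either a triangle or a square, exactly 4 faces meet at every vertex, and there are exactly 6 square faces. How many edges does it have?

Let x be the number of triangles; then F = 6 + x.
Edge–face incidences: 2E = 4·6 + 3·x = 24 + 3x.
Every vertex has degree 4, so 4V = 2E.
Euler: V − E + F = 2 ⇒ (2E)/4 − E + (6 + x) = 2.
Multiply by 8: 2·(2E) − 4·(2E) + 8·(6 + x) = 16, i.e. 48 + 8x − 2·(24 + 3x) = 16.
Collecting terms: 2x = 16, so x = 8.
Then 2E = 24 + 3·8 = 48, so E = 24, V = 2E/4 = 12, F = 6 + 8 = 14.

24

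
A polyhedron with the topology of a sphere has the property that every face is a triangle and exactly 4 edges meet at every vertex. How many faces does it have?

8

Each face has 3 edges and each edge borders two faces, so 2E = 3F.
Each vertex has degree 4, so 4V = 2E and hence V = 3F/4.
Euler: V − E + F = 2 ⇒ (3F/4) − (3F/2) + F = 2.
Multiply by 8: (6 − 12 + 8)F = 16, i.e. 2F = 16.
So F = 8, E = 3·8/2 = 12, V = 3·8/4 = 6.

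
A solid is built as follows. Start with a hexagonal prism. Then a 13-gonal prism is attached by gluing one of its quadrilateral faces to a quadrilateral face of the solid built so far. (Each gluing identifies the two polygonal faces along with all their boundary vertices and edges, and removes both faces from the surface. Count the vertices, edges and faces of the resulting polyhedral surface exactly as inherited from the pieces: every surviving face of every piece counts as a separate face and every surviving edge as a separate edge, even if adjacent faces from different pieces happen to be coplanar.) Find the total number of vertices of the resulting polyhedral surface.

A hexagonal prism: V=12, E=18, F=8.
Attach a 13-gonal prism (V=26, E=39, F=15) along a 4-gon: merge 4 vertices and 4 edges, delete both glued faces → V=34, E=53, F=21.
Check: V − E + F = 34 − 53 + 21 = 2.

34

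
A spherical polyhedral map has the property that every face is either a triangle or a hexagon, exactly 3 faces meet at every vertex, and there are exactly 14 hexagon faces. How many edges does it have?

48

Let x be the number of triangles; then F = 14 + x.
Edge–face incidences: 2E = 6·14 + 3·x = 84 + 3x.
Every vertex has degree 3, so 3V = 2E.
Euler: V − E + F = 2 ⇒ (2E)/3 − E + (14 + x) = 2.
Multiply by 6: 2·(2E) − 3·(2E) + 6·(14 + x) = 12, i.e. 84 + 6x − (84 + 3x) = 12.
Collecting terms: 3x = 12, so x = 4.
Then 2E = 84 + 3·4 = 96, so E = 48, V = 2E/3 = 32, F = 14 + 4 = 18.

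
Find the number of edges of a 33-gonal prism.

99

A prism on an n-gon has two n-gon bases and n rectangular sides: V = 2·33 = 66, E = 3·33 = 99, F = 33 + 2 = 35.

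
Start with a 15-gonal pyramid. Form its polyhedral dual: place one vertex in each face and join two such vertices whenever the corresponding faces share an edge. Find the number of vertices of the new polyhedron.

16

The base solid has V = 16, E = 30, F = 16.
The dual swaps V and F and preserves E: V′ = F = 16, E′ = E = 30, F′ = V = 16.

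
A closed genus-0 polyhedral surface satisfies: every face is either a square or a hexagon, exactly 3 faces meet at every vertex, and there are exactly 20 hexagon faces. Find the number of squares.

6

Let x be the number of squares; then F = 20 + x.
Edge–face incidences: 2E = 6·20 + 4·x = 120 + 4x.
Every vertex has degree 3, so 3V = 2E.
Euler: V − E + F = 2 ⇒ (2E)/3 − E + (20 + x) = 2.
Multiply by 6: 2·(2E) − 3·(2E) + 6·(20 + x) = 12, i.e. 120 + 6x − (120 + 4x) = 12.
Collecting terms: 2x = 12, so x = 6.
Then 2E = 120 + 4·6 = 144, so E = 72, V = 2E/3 = 48, F = 20 + 6 = 26.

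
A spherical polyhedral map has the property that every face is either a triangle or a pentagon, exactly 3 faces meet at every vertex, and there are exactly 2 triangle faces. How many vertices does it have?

Let x be the number of pentagons; then F = 2 + x.
Edge–face incidences: 2E = 3·2 + 5·x = 6 + 5x.
Every vertex has degree 3, so 3V = 2E.
Euler: V − E + F = 2 ⇒ (2E)/3 − E + (2 + x) = 2.
Multiply by 6: 2·(2E) − 3·(2E) + 6·(2 + x) = 12, i.e. 12 + 6x − (6 + 5x) = 12.
Collecting terms: x + 6 = 12, so x = 6.
Then 2E = 6 + 5·6 = 36, so E = 18, V = 2E/3 = 12, F = 2 + 6 = 8.

12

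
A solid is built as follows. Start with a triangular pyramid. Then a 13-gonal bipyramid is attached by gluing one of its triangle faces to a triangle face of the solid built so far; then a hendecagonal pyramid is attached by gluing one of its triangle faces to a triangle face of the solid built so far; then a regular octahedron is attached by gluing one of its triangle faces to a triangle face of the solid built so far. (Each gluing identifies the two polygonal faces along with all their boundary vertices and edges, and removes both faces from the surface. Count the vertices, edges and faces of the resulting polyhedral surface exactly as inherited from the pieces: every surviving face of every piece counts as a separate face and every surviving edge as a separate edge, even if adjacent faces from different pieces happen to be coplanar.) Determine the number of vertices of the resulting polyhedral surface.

A triangular pyramid: V=4, E=6, F=4.
Attach a 13-gonal bipyramid (V=15, E=39, F=26) along a 3-gon: merge 3 vertices and 3 edges, delete both glued faces → V=16, E=42, F=28.
Attach a hendecagonal pyramid (V=12, E=22, F=12) along a 3-gon: merge 3 vertices and 3 edges, delete both glued faces → V=25, E=61, F=38.
Attach a regular octahedron (V=6, E=12, F=8) along a 3-gon: merge 3 vertices and 3 edges, delete both glued faces → V=28, E=70, F=44.
Check: V − E + F = 28 − 70 + 44 = 2.

28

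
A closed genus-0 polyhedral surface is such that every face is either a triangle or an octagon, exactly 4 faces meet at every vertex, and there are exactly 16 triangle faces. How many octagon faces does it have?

2

Let x be the number of octagons; then F = 16 + x.
Edge–face incidences: 2E = 3·16 + 8·x = 48 + 8x.
Every vertex has degree 4, so 4V = 2E.
Euler: V − E + F = 2 ⇒ (2E)/4 − E + (16 + x) = 2.
Multiply by 8: 2·(2E) − 4·(2E) + 8·(16 + x) = 16, i.e. 128 + 8x − 2·(48 + 8x) = 16.
Collecting terms: −8x + 32 = 16, so −8x = −16, so x = 2.
Then 2E = 48 + 8·2 = 64, so E = 32, V = 2E/4 = 16, F = 16 + 2 = 18.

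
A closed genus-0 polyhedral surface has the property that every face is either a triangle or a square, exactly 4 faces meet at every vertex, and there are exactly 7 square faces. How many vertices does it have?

13

Let x be the number of triangles; then F = 7 + x.
Edge–face incidences: 2E = 4·7 + 3·x = 28 + 3x.
Every vertex has degree 4, so 4V = 2E.
Euler: V − E + F = 2 ⇒ (2E)/4 − E + (7 + x) = 2.
Multiply by 8: 2·(2E) − 4·(2E) + 8·(7 + x) = 16, i.e. 56 + 8x − 2·(28 + 3x) = 16.
Collecting terms: 2x = 16, so x = 8.
Then 2E = 28 + 3·8 = 52, so E = 26, V = 2E/4 = 13, F = 7 + 8 = 15.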